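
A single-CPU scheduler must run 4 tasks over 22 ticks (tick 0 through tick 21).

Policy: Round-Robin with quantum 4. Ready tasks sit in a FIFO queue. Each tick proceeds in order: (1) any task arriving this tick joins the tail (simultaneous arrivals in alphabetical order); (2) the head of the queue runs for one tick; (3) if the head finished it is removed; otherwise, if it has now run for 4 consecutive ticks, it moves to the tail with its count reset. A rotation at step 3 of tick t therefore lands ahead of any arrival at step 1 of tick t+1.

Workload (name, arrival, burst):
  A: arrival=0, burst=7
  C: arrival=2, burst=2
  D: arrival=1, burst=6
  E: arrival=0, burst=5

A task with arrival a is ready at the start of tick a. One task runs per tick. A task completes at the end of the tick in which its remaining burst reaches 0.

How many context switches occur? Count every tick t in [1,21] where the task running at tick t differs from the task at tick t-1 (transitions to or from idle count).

t=0: queue=[A,E] q_used=0 → run A
t=1: queue=[A,E,D] q_used=1 → run A
t=2: queue=[A,E,D,C] q_used=2 → run A
t=3: queue=[A,E,D,C] q_used=3 → run A
t=4: queue=[E,D,C,A] q_used=0 → run E
t=5: queue=[E,D,C,A] q_used=1 → run E
t=6: queue=[E,D,C,A] q_used=2 → run E
t=7: queue=[E,D,C,A] q_used=3 → run E
t=8: queue=[D,C,A,E] q_used=0 → run D
t=9: queue=[D,C,A,E] q_used=1 → run D
t=10: queue=[D,C,A,E] q_used=2 → run D
t=11: queue=[D,C,A,E] q_used=3 → run D
t=12: queue=[C,A,E,D] q_used=0 → run C
t=13: queue=[C,A,E,D] q_used=1 → run C
t=14: queue=[A,E,D] q_used=0 → run A
t=15: queue=[A,E,D] q_used=1 → run A
t=16: queue=[A,E,D] q_used=2 → run A
t=17: queue=[E,D] q_used=0 → run E
t=18: queue=[D] q_used=0 → run D
t=19: queue=[D] q_used=1 → run D
t=20: (idle)
t=21: (idle)

context switches = 7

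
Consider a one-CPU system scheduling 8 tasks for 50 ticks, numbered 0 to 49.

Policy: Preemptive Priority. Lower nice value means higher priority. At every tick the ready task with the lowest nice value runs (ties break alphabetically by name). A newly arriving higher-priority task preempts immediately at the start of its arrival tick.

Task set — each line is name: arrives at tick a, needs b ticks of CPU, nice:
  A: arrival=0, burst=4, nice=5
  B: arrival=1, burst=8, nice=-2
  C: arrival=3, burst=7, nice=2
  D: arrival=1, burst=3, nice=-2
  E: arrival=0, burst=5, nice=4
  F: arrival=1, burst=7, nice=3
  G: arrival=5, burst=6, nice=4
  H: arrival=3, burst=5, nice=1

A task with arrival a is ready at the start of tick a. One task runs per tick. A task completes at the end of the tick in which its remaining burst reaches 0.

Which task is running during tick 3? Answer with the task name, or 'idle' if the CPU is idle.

running at tick 3 = B

t=0: ready={A,E} → run E
t=1: ready={A,B,D,E,F} → run B
t=2: ready={A,B,D,E,F} → run B
t=3: ready={A,B,C,D,E,F,H} → run B
t=4: ready={A,B,C,D,E,F,H} → run B
t=5: ready={A,B,C,D,E,F,G,H} → run B
t=6: ready={A,B,C,D,E,F,G,H} → run B
t=7: ready={A,B,C,D,E,F,G,H} → run B
t=8: ready={A,B,C,D,E,F,G,H} → run B
t=9: ready={A,C,D,E,F,G,H} → run D
t=10: ready={A,C,D,E,F,G,H} → run D
t=11: ready={A,C,D,E,F,G,H} → run D
t=12: ready={A,C,E,F,G,H} → run H
t=13: ready={A,C,E,F,G,H} → run H
t=14: ready={A,C,E,F,G,H} → run H
t=15: ready={A,C,E,F,G,H} → run H
t=16: ready={A,C,E,F,G,H} → run H
t=17: ready={A,C,E,F,G} → run C
t=18: ready={A,C,E,F,G} → run C
t=19: ready={A,C,E,F,G} → run C
t=20: ready={A,C,E,F,G} → run C
t=21: ready={A,C,E,F,G} → run C
t=22: ready={A,C,E,F,G} → run C
t=23: ready={A,C,E,F,G} → run C
t=24: ready={A,E,F,G} → run F
t=25: ready={A,E,F,G} → run F
t=26: ready={A,E,F,G} → run F
t=27: ready={A,E,F,G} → run F
t=28: ready={A,E,F,G} → run F
t=29: ready={A,E,F,G} → run F
t=30: ready={A,E,F,G} → run F
t=31: ready={A,E,G} → run E
t=32: ready={A,E,G} → run E
t=33: ready={A,E,G} → run E
t=34: ready={A,E,G} → run E
t=35: ready={A,G} → run G
t=36: ready={A,G} → run G
t=37: ready={A,G} → run G
t=38: ready={A,G} → run G
t=39: ready={A,G} → run G
t=40: ready={A,G} → run G
t=41: ready={A} → run A
t=42: ready={A} → run A
t=43: ready={A} → run A
t=44: ready={A} → run A
t=45: (idle)
t=46: (idle)
t=47: (idle)
t=48: (idle)
t=49: (idle)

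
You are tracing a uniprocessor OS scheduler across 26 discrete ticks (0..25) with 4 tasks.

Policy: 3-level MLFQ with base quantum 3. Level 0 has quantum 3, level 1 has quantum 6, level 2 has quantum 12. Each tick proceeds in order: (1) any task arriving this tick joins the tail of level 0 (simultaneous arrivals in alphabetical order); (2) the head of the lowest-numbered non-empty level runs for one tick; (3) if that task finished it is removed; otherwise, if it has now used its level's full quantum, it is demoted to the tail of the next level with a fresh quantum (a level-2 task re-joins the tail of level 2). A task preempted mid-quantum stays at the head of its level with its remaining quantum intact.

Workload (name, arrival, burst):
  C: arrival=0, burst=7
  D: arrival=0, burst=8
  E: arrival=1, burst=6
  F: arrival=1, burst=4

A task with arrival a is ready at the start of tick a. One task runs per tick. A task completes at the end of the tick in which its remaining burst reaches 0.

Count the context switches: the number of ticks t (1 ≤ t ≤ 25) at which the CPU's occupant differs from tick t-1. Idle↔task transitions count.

context switches = 8

t=0: L0/L1/L2 = CD/-/- → run C
t=1: L0/L1/L2 = CDEF/-/- → run C
t=2: L0/L1/L2 = CDEF/-/- → run C
t=3: L0/L1/L2 = DEF/C/- → run D
t=4: L0/L1/L2 = DEF/C/- → run D
t=5: L0/L1/L2 = DEF/C/- → run D
t=6: L0/L1/L2 = EF/CD/- → run E
t=7: L0/L1/L2 = EF/CD/- → run E
t=8: L0/L1/L2 = EF/CD/- → run E
t=9: L0/L1/L2 = F/CDE/- → run F
t=10: L0/L1/L2 = F/CDE/- → run F
t=11: L0/L1/L2 = F/CDE/- → run F
t=12: L0/L1/L2 = -/CDEF/- → run C
t=13: L0/L1/L2 = -/CDEF/- → run C
t=14: L0/L1/L2 = -/CDEF/- → run C
t=15: L0/L1/L2 = -/CDEF/- → run C
t=16: L0/L1/L2 = -/DEF/- → run D
t=17: L0/L1/L2 = -/DEF/- → run D
t=18: L0/L1/L2 = -/DEF/- → run D
t=19: L0/L1/L2 = -/DEF/- → run D
t=20: L0/L1/L2 = -/DEF/- → run D
t=21: L0/L1/L2 = -/EF/- → run E
t=22: L0/L1/L2 = -/EF/- → run E
t=23: L0/L1/L2 = -/EF/- → run E
t=24: L0/L1/L2 = -/F/- → run F
t=25: (idle)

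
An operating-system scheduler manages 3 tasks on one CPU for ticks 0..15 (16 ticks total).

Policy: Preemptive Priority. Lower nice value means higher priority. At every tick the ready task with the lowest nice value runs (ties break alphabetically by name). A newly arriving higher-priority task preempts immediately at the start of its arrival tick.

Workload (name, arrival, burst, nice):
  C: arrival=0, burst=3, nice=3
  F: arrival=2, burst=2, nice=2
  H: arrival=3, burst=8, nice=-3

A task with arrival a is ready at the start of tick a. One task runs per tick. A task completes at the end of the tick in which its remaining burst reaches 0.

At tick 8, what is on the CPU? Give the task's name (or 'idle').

t=0: ready={C} → run C
t=1: ready={C} → run C
t=2: ready={C,F} → run F
t=3: ready={C,F,H} → run H
t=4: ready={C,F,H} → run H
t=5: ready={C,F,H} → run H
t=6: ready={C,F,H} → run H
t=7: ready={C,F,H} → run H
t=8: ready={C,F,H} → run H
t=9: ready={C,F,H} → run H
t=10: ready={C,F,H} → run H
t=11: ready={C,F} → run F
t=12: ready={C} → run C
t=13: (idle)
t=14: (idle)
t=15: (idle)

running at tick 8 = H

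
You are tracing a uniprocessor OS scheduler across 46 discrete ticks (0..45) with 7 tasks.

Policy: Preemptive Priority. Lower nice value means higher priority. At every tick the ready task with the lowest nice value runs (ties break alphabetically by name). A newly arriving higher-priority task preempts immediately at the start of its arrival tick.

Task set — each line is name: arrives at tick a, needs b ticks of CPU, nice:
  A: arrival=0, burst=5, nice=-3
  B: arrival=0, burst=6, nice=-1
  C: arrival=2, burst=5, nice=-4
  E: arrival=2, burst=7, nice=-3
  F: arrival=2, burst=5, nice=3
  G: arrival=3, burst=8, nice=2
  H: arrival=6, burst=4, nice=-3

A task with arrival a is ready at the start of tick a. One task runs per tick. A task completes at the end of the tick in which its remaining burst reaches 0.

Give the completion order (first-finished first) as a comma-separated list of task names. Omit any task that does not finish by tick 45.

completion order = C, A, E, H, B, G, F

t=0: ready={A,B} → run A
t=1: ready={A,B} → run A
t=2: ready={A,B,C,E,F} → run C
t=3: ready={A,B,C,E,F,G} → run C
t=4: ready={A,B,C,E,F,G} → run C
t=5: ready={A,B,C,E,F,G} → run C
t=6: ready={A,B,C,E,F,G,H} → run C
t=7: ready={A,B,E,F,G,H} → run A
t=8: ready={A,B,E,F,G,H} → run A
t=9: ready={A,B,E,F,G,H} → run A
t=10: ready={B,E,F,G,H} → run E
t=11: ready={B,E,F,G,H} → run E
t=12: ready={B,E,F,G,H} → run E
t=13: ready={B,E,F,G,H} → run E
t=14: ready={B,E,F,G,H} → run E
t=15: ready={B,E,F,G,H} → run E
t=16: ready={B,E,F,G,H} → run E
t=17: ready={B,F,G,H} → run H
t=18: ready={B,F,G,H} → run H
t=19: ready={B,F,G,H} → run H
t=20: ready={B,F,G,H} → run H
t=21: ready={B,F,G} → run B
t=22: ready={B,F,G} → run B
t=23: ready={B,F,G} → run B
t=24: ready={B,F,G} → run B
t=25: ready={B,F,G} → run B
t=26: ready={B,F,G} → run B
t=27: ready={F,G} → run G
t=28: ready={F,G} → run G
t=29: ready={F,G} → run G
t=30: ready={F,G} → run G
t=31: ready={F,G} → run G
t=32: ready={F,G} → run G
t=33: ready={F,G} → run G
t=34: ready={F,G} → run G
t=35: ready={F} → run F
t=36: ready={F} → run F
t=37: ready={F} → run F
t=38: ready={F} → run F
t=39: ready={F} → run F
t=40: (idle)
t=41: (idle)
t=42: (idle)
t=43: (idle)
t=44: (idle)
t=45: (idle)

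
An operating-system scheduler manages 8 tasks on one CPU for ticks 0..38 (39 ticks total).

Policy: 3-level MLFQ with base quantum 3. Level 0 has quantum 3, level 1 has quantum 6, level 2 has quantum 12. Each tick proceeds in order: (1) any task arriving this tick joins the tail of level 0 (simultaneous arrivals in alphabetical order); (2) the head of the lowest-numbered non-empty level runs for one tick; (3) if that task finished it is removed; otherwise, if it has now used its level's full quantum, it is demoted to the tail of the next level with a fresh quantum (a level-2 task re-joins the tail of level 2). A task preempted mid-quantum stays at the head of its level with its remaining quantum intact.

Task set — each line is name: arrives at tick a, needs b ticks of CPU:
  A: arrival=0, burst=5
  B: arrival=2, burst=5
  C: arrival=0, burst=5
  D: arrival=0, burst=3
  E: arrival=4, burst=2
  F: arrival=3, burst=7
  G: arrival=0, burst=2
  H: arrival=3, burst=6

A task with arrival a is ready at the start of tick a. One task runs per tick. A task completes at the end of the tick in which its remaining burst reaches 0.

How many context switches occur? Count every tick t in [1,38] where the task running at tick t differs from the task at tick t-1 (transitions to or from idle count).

context switches = 13

t=0: L0/L1/L2 = ACDG/-/- → run A
t=1: L0/L1/L2 = ACDG/-/- → run A
t=2: L0/L1/L2 = ACDGB/-/- → run A
t=3: L0/L1/L2 = CDGBFH/A/- → run C
t=4: L0/L1/L2 = CDGBFHE/A/- → run C
t=5: L0/L1/L2 = CDGBFHE/A/- → run C
t=6: L0/L1/L2 = DGBFHE/AC/- → run D
t=7: L0/L1/L2 = DGBFHE/AC/- → run D
t=8: L0/L1/L2 = DGBFHE/AC/- → run D
t=9: L0/L1/L2 = GBFHE/AC/- → run G
t=10: L0/L1/L2 = GBFHE/AC/- → run G
t=11: L0/L1/L2 = BFHE/AC/- → run B
t=12: L0/L1/L2 = BFHE/AC/- → run B
t=13: L0/L1/L2 = BFHE/AC/- → run B
t=14: L0/L1/L2 = FHE/ACB/- → run F
t=15: L0/L1/L2 = FHE/ACB/- → run F
t=16: L0/L1/L2 = FHE/ACB/- → run F
t=17: L0/L1/L2 = HE/ACBF/- → run H
t=18: L0/L1/L2 = HE/ACBF/- → run H
t=19: L0/L1/L2 = HE/ACBF/- → run H
t=20: L0/L1/L2 = E/ACBFH/- → run E
t=21: L0/L1/L2 = E/ACBFH/- → run E
t=22: L0/L1/L2 = -/ACBFH/- → run A
t=23: L0/L1/L2 = -/ACBFH/- → run A
t=24: L0/L1/L2 = -/CBFH/- → run C
t=25: L0/L1/L2 = -/CBFH/- → run C
t=26: L0/L1/L2 = -/BFH/- → run B
t=27: L0/L1/L2 = -/BFH/- → run B
t=28: L0/L1/L2 = -/FH/- → run F
t=29: L0/L1/L2 = -/FH/- → run F
t=30: L0/L1/L2 = -/FH/- → run F
t=31: L0/L1/L2 = -/FH/- → run F
t=32: L0/L1/L2 = -/H/- → run H
t=33: L0/L1/L2 = -/H/- → run H
t=34: L0/L1/L2 = -/H/- → run H
t=35: (idle)
t=36: (idle)
t=37: (idle)
t=38: (idle)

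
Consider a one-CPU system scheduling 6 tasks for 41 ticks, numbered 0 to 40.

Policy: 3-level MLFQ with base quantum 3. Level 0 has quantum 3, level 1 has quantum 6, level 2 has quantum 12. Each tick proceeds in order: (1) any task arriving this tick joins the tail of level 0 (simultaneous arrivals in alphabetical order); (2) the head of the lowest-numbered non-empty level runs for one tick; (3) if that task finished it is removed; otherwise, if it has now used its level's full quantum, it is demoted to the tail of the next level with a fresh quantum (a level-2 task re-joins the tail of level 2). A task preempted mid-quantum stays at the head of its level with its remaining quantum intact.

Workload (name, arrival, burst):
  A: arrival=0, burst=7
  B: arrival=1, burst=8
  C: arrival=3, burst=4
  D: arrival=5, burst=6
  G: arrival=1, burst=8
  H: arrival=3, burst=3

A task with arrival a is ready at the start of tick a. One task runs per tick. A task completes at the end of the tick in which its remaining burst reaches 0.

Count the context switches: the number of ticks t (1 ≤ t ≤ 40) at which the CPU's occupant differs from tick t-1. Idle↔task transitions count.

context switches = 11

t=0: L0/L1/L2 = A/-/- → run A
t=1: L0/L1/L2 = ABG/-/- → run A
t=2: L0/L1/L2 = ABG/-/- → run A
t=3: L0/L1/L2 = BGCH/A/- → run B
t=4: L0/L1/L2 = BGCH/A/- → run B
t=5: L0/L1/L2 = BGCHD/A/- → run B
t=6: L0/L1/L2 = GCHD/AB/- → run G
t=7: L0/L1/L2 = GCHD/AB/- → run G
t=8: L0/L1/L2 = GCHD/AB/- → run G
t=9: L0/L1/L2 = CHD/ABG/- → run C
t=10: L0/L1/L2 = CHD/ABG/- → run C
t=11: L0/L1/L2 = CHD/ABG/- → run C
t=12: L0/L1/L2 = HD/ABGC/- → run H
t=13: L0/L1/L2 = HD/ABGC/- → run H
t=14: L0/L1/L2 = HD/ABGC/- → run H
t=15: L0/L1/L2 = D/ABGC/- → run D
t=16: L0/L1/L2 = D/ABGC/- → run D
t=17: L0/L1/L2 = D/ABGC/- → run D
t=18: L0/L1/L2 = -/ABGCD/- → run A
t=19: L0/L1/L2 = -/ABGCD/- → run A
t=20: L0/L1/L2 = -/ABGCD/- → run A
t=21: L0/L1/L2 = -/ABGCD/- → run A
t=22: L0/L1/L2 = -/BGCD/- → run B
t=23: L0/L1/L2 = -/BGCD/- → run B
t=24: L0/L1/L2 = -/BGCD/- → run B
t=25: L0/L1/L2 = -/BGCD/- → run B
t=26: L0/L1/L2 = -/BGCD/- → run B
t=27: L0/L1/L2 = -/GCD/- → run G
t=28: L0/L1/L2 = -/GCD/- → run G
t=29: L0/L1/L2 = -/GCD/- → run G
t=30: L0/L1/L2 = -/GCD/- → run G
t=31: L0/L1/L2 = -/GCD/- → run G
t=32: L0/L1/L2 = -/CD/- → run C
t=33: L0/L1/L2 = -/D/- → run D
t=34: L0/L1/L2 = -/D/- → run D
t=35: L0/L1/L2 = -/D/- → run D
t=36: (idle)
t=37: (idle)
t=38: (idle)
t=39: (idle)
t=40: (idle)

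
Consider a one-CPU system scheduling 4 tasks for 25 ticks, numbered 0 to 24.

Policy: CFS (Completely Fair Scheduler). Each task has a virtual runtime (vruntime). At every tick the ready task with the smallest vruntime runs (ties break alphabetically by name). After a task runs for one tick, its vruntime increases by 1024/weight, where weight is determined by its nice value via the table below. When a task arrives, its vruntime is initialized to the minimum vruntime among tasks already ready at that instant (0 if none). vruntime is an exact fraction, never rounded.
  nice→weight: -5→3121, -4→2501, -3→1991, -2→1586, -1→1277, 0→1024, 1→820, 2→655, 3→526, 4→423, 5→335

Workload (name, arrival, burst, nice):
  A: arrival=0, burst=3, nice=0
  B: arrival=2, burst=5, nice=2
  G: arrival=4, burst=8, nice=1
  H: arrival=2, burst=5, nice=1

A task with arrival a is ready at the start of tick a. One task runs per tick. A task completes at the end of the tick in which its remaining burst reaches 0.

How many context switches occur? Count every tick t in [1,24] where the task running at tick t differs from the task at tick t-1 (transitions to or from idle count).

context switches = 18

t=0: vr[A=0] → run A
t=1: vr[A=1] → run A
t=2: vr[A=2 B=2 H=2] → run A
t=3: vr[B=2 H=2] → run B
t=4: vr[B=2334/655 G=2 H=2] → run G
t=5: vr[B=2334/655 G=666/205 H=2] → run H
t=6: vr[B=2334/655 G=666/205 H=666/205] → run G
t=7: vr[B=2334/655 G=922/205 H=666/205] → run H
t=8: vr[B=2334/655 G=922/205 H=922/205] → run B
t=9: vr[B=3358/655 G=922/205 H=922/205] → run G
t=10: vr[B=3358/655 G=1178/205 H=922/205] → run H
t=11: vr[B=3358/655 G=1178/205 H=1178/205] → run B
t=12: vr[B=4382/655 G=1178/205 H=1178/205] → run G
t=13: vr[B=4382/655 G=1434/205 H=1178/205] → run H
t=14: vr[B=4382/655 G=1434/205 H=1434/205] → run B
t=15: vr[B=5406/655 G=1434/205 H=1434/205] → run G
t=16: vr[B=5406/655 G=338/41 H=1434/205] → run H
t=17: vr[B=5406/655 G=338/41] → run G
t=18: vr[B=5406/655 G=1946/205] → run B
t=19: vr[G=1946/205] → run G
t=20: vr[G=2202/205] → run G
t=21: (idle)
t=22: (idle)
t=23: (idle)
t=24: (idle)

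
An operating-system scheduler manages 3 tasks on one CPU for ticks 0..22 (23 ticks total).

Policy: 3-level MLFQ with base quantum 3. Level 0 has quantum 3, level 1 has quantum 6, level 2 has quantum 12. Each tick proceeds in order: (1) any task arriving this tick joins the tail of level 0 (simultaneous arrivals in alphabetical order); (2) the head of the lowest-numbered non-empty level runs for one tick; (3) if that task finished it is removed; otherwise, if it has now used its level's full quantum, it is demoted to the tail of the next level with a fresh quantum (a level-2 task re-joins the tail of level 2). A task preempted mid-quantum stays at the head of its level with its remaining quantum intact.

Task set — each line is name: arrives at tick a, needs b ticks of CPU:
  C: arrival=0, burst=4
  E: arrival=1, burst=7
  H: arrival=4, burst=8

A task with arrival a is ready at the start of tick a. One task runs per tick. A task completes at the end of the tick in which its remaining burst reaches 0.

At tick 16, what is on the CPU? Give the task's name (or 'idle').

t=0: L0/L1/L2 = C/-/- → run C
t=1: L0/L1/L2 = CE/-/- → run C
t=2: L0/L1/L2 = CE/-/- → run C
t=3: L0/L1/L2 = E/C/- → run E
t=4: L0/L1/L2 = EH/C/- → run E
t=5: L0/L1/L2 = EH/C/- → run E
t=6: L0/L1/L2 = H/CE/- → run H
t=7: L0/L1/L2 = H/CE/- → run H
t=8: L0/L1/L2 = H/CE/- → run H
t=9: L0/L1/L2 = -/CEH/- → run C
t=10: L0/L1/L2 = -/EH/- → run E
t=11: L0/L1/L2 = -/EH/- → run E
t=12: L0/L1/L2 = -/EH/- → run E
t=13: L0/L1/L2 = -/EH/- → run E
t=14: L0/L1/L2 = -/H/- → run H
t=15: L0/L1/L2 = -/H/- → run H
t=16: L0/L1/L2 = -/H/- → run H
t=17: L0/L1/L2 = -/H/- → run H
t=18: L0/L1/L2 = -/H/- → run H
t=19: (idle)
t=20: (idle)
t=21: (idle)
t=22: (idle)

running at tick 16 = H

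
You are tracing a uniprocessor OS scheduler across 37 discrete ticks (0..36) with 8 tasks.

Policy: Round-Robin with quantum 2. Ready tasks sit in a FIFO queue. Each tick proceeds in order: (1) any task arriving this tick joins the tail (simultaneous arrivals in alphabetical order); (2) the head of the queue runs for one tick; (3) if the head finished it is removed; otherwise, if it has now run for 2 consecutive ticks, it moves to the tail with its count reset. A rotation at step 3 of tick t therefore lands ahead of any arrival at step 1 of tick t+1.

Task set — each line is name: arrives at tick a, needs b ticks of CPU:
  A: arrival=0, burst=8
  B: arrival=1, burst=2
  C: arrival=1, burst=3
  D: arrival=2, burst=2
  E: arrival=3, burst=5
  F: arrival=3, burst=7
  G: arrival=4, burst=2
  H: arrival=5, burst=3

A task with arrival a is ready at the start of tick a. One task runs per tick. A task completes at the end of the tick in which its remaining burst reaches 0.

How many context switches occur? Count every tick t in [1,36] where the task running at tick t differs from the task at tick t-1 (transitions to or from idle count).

context switches = 17

t=0: queue=[A] q_used=0 → run A
t=1: queue=[A,B,C] q_used=1 → run A
t=2: queue=[B,C,A,D] q_used=0 → run B
t=3: queue=[B,C,A,D,E,F] q_used=1 → run B
t=4: queue=[C,A,D,E,F,G] q_used=0 → run C
t=5: queue=[C,A,D,E,F,G,H] q_used=1 → run C
t=6: queue=[A,D,E,F,G,H,C] q_used=0 → run A
t=7: queue=[A,D,E,F,G,H,C] q_used=1 → run A
t=8: queue=[D,E,F,G,H,C,A] q_used=0 → run D
t=9: queue=[D,E,F,G,H,C,A] q_used=1 → run D
t=10: queue=[E,F,G,H,C,A] q_used=0 → run E
t=11: queue=[E,F,G,H,C,A] q_used=1 → run E
t=12: queue=[F,G,H,C,A,E] q_used=0 → run F
t=13: queue=[F,G,H,C,A,E] q_used=1 → run F
t=14: queue=[G,H,C,A,E,F] q_used=0 → run G
t=15: queue=[G,H,C,A,E,F] q_used=1 → run G
t=16: queue=[H,C,A,E,F] q_used=0 → run H
t=17: queue=[H,C,A,E,F] q_used=1 → run H
t=18: queue=[C,A,E,F,H] q_used=0 → run C
t=19: queue=[A,E,F,H] q_used=0 → run A
t=20: queue=[A,E,F,H] q_used=1 → run A
t=21: queue=[E,F,H,A] q_used=0 → run E
t=22: queue=[E,F,H,A] q_used=1 → run E
t=23: queue=[F,H,A,E] q_used=0 → run F
t=24: queue=[F,H,A,E] q_used=1 → run F
t=25: queue=[H,A,E,F] q_used=0 → run H
t=26: queue=[A,E,F] q_used=0 → run A
t=27: queue=[A,E,F] q_used=1 → run A
t=28: queue=[E,F] q_used=0 → run E
t=29: queue=[F] q_used=0 → run F
t=30: queue=[F] q_used=1 → run F
t=31: queue=[F] q_used=0 → run F
t=32: (idle)
t=33: (idle)
t=34: (idle)
t=35: (idle)
t=36: (idle)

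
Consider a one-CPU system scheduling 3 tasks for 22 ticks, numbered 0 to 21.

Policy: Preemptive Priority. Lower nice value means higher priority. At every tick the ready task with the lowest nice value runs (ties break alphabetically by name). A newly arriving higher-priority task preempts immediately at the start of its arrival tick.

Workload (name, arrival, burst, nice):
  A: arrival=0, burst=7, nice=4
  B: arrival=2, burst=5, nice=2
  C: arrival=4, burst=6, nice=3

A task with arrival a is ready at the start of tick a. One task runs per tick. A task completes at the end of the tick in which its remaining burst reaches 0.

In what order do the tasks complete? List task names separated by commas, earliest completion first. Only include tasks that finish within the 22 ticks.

completion order = B, C, A

t=0: ready={A} → run A
t=1: ready={A} → run A
t=2: ready={A,B} → run B
t=3: ready={A,B} → run B
t=4: ready={A,B,C} → run B
t=5: ready={A,B,C} → run B
t=6: ready={A,B,C} → run B
t=7: ready={A,C} → run C
t=8: ready={A,C} → run C
t=9: ready={A,C} → run C
t=10: ready={A,C} → run C
t=11: ready={A,C} → run C
t=12: ready={A,C} → run C
t=13: ready={A} → run A
t=14: ready={A} → run A
t=15: ready={A} → run A
t=16: ready={A} → run A
t=17: ready={A} → run A
t=18: (idle)
t=19: (idle)
t=20: (idle)
t=21: (idle)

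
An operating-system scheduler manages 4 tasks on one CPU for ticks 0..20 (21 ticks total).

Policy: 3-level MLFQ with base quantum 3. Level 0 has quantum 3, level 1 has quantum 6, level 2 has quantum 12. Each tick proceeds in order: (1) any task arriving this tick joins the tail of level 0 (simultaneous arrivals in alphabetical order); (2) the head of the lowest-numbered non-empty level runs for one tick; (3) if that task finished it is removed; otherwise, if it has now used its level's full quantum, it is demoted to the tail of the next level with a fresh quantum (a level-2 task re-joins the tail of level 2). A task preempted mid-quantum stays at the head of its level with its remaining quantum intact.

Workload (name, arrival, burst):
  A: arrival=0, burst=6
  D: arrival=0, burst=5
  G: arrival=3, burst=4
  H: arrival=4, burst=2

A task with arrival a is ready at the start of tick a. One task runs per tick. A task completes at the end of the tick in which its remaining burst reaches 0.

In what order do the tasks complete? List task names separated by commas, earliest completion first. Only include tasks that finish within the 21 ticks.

completion order = H, A, D, G

t=0: L0/L1/L2 = AD/-/- → run A
t=1: L0/L1/L2 = AD/-/- → run A
t=2: L0/L1/L2 = AD/-/- → run A
t=3: L0/L1/L2 = DG/A/- → run D
t=4: L0/L1/L2 = DGH/A/- → run D
t=5: L0/L1/L2 = DGH/A/- → run D
t=6: L0/L1/L2 = GH/AD/- → run G
t=7: L0/L1/L2 = GH/AD/- → run G
t=8: L0/L1/L2 = GH/AD/- → run G
t=9: L0/L1/L2 = H/ADG/- → run H
t=10: L0/L1/L2 = H/ADG/- → run H
t=11: L0/L1/L2 = -/ADG/- → run A
t=12: L0/L1/L2 = -/ADG/- → run A
t=13: L0/L1/L2 = -/ADG/- → run A
t=14: L0/L1/L2 = -/DG/- → run D
t=15: L0/L1/L2 = -/DG/- → run D
t=16: L0/L1/L2 = -/G/- → run G
t=17: (idle)
t=18: (idle)
t=19: (idle)
t=20: (idle)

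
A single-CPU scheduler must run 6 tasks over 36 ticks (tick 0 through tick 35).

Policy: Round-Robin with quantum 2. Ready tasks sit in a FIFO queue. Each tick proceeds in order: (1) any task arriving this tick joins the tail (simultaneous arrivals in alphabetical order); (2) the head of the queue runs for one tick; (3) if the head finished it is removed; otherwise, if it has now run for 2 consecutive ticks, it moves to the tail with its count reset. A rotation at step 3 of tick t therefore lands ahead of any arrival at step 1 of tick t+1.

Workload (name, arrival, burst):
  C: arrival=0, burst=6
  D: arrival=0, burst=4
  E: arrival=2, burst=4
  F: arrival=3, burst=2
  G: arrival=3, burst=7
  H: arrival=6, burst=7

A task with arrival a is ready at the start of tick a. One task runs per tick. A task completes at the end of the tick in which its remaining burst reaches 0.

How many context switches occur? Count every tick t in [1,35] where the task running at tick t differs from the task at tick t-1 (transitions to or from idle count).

context switches = 16

t=0: queue=[C,D] q_used=0 → run C
t=1: queue=[C,D] q_used=1 → run C
t=2: queue=[D,C,E] q_used=0 → run D
t=3: queue=[D,C,E,F,G] q_used=1 → run D
t=4: queue=[C,E,F,G,D] q_used=0 → run C
t=5: queue=[C,E,F,G,D] q_used=1 → run C
t=6: queue=[E,F,G,D,C,H] q_used=0 → run E
t=7: queue=[E,F,G,D,C,H] q_used=1 → run E
t=8: queue=[F,G,D,C,H,E] q_used=0 → run F
t=9: queue=[F,G,D,C,H,E] q_used=1 → run F
t=10: queue=[G,D,C,H,E] q_used=0 → run G
t=11: queue=[G,D,C,H,E] q_used=1 → run G
t=12: queue=[D,C,H,E,G] q_used=0 → run D
t=13: queue=[D,C,H,E,G] q_used=1 → run D
t=14: queue=[C,H,E,G] q_used=0 → run C
t=15: queue=[C,H,E,G] q_used=1 → run C
t=16: queue=[H,E,G] q_used=0 → run H
t=17: queue=[H,E,G] q_used=1 → run H
t=18: queue=[E,G,H] q_used=0 → run E
t=19: queue=[E,G,H] q_used=1 → run E
t=20: queue=[G,H] q_used=0 → run G
t=21: queue=[G,H] q_used=1 → run G
t=22: queue=[H,G] q_used=0 → run H
t=23: queue=[H,G] q_used=1 → run H
t=24: queue=[G,H] q_used=0 → run G
t=25: queue=[G,H] q_used=1 → run G
t=26: queue=[H,G] q_used=0 → run H
t=27: queue=[H,G] q_used=1 → run H
t=28: queue=[G,H] q_used=0 → run G
t=29: queue=[H] q_used=0 → run H
t=30: (idle)
t=31: (idle)
t=32: (idle)
t=33: (idle)
t=34: (idle)
t=35: (idle)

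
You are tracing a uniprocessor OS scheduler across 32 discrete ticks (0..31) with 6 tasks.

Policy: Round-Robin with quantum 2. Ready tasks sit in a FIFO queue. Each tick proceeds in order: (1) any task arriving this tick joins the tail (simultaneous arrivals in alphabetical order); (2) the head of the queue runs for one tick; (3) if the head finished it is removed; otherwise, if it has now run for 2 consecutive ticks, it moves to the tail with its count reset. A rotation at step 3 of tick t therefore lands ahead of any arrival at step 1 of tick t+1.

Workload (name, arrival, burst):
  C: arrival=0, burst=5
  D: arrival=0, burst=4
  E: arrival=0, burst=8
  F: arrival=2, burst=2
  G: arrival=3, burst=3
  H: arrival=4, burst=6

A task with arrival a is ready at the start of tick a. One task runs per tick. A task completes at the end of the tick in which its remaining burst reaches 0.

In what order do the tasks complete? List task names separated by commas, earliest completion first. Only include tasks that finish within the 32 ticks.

t=0: queue=[C,D,E] q_used=0 → run C
t=1: queue=[C,D,E] q_used=1 → run C
t=2: queue=[D,E,C,F] q_used=0 → run D
t=3: queue=[D,E,C,F,G] q_used=1 → run D
t=4: queue=[E,C,F,G,D,H] q_used=0 → run E
t=5: queue=[E,C,F,G,D,H] q_used=1 → run E
t=6: queue=[C,F,G,D,H,E] q_used=0 → run C
t=7: queue=[C,F,G,D,H,E] q_used=1 → run C
t=8: queue=[F,G,D,H,E,C] q_used=0 → run F
t=9: queue=[F,G,D,H,E,C] q_used=1 → run F
t=10: queue=[G,D,H,E,C] q_used=0 → run G
t=11: queue=[G,D,H,E,C] q_used=1 → run G
t=12: queue=[D,H,E,C,G] q_used=0 → run D
t=13: queue=[D,H,E,C,G] q_used=1 → run D
t=14: queue=[H,E,C,G] q_used=0 → run H
t=15: queue=[H,E,C,G] q_used=1 → run H
t=16: queue=[E,C,G,H] q_used=0 → run E
t=17: queue=[E,C,G,H] q_used=1 → run E
t=18: queue=[C,G,H,E] q_used=0 → run C
t=19: queue=[G,H,E] q_used=0 → run G
t=20: queue=[H,E] q_used=0 → run H
t=21: queue=[H,E] q_used=1 → run H
t=22: queue=[E,H] q_used=0 → run E
t=23: queue=[E,H] q_used=1 → run E
t=24: queue=[H,E] q_used=0 → run H
t=25: queue=[H,E] q_used=1 → run H
t=26: queue=[E] q_used=0 → run E
t=27: queue=[E] q_used=1 → run E
t=28: (idle)
t=29: (idle)
t=30: (idle)
t=31: (idle)

completion order = F, D, C, G, H, E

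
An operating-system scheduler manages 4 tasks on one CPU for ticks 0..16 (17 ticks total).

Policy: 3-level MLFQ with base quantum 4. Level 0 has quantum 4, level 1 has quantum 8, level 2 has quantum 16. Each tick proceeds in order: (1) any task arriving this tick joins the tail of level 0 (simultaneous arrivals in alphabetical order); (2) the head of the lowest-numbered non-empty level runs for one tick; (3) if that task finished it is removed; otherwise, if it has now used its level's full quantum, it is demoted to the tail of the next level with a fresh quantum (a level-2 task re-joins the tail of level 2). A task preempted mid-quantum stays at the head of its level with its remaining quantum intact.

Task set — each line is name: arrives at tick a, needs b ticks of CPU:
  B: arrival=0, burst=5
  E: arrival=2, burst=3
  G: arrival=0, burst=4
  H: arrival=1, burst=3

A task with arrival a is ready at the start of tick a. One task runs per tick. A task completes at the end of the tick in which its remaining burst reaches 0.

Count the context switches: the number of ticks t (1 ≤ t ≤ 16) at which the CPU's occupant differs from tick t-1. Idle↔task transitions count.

context switches = 5

t=0: L0/L1/L2 = BG/-/- → run B
t=1: L0/L1/L2 = BGH/-/- → run B
t=2: L0/L1/L2 = BGHE/-/- → run B
t=3: L0/L1/L2 = BGHE/-/- → run B
t=4: L0/L1/L2 = GHE/B/- → run G
t=5: L0/L1/L2 = GHE/B/- → run G
t=6: L0/L1/L2 = GHE/B/- → run G
t=7: L0/L1/L2 = GHE/B/- → run G
t=8: L0/L1/L2 = HE/B/- → run H
t=9: L0/L1/L2 = HE/B/- → run H
t=10: L0/L1/L2 = HE/B/- → run H
t=11: L0/L1/L2 = E/B/- → run E
t=12: L0/L1/L2 = E/B/- → run E
t=13: L0/L1/L2 = E/B/- → run E
t=14: L0/L1/L2 = -/B/- → run B
t=15: (idle)
t=16: (idle)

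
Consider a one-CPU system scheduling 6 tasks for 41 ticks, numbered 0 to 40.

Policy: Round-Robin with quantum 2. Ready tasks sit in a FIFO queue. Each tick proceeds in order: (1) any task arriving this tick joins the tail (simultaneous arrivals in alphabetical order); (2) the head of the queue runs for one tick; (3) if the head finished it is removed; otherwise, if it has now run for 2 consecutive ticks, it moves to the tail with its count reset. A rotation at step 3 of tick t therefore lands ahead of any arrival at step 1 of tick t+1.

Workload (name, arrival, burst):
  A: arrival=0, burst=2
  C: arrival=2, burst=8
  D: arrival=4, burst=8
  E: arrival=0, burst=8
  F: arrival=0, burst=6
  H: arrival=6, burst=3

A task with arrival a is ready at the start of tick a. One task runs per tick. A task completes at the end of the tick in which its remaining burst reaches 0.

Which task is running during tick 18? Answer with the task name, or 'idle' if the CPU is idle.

running at tick 18 = E

t=0: queue=[A,E,F] q_used=0 → run A
t=1: queue=[A,E,F] q_used=1 → run A
t=2: queue=[E,F,C] q_used=0 → run E
t=3: queue=[E,F,C] q_used=1 → run E
t=4: queue=[F,C,E,D] q_used=0 → run F
t=5: queue=[F,C,E,D] q_used=1 → run F
t=6: queue=[C,E,D,F,H] q_used=0 → run C
t=7: queue=[C,E,D,F,H] q_used=1 → run C
t=8: queue=[E,D,F,H,C] q_used=0 → run E
t=9: queue=[E,D,F,H,C] q_used=1 → run E
t=10: queue=[D,F,H,C,E] q_used=0 → run D
t=11: queue=[D,F,H,C,E] q_used=1 → run D
t=12: queue=[F,H,C,E,D] q_used=0 → run F
t=13: queue=[F,H,C,E,D] q_used=1 → run F
t=14: queue=[H,C,E,D,F] q_used=0 → run H
t=15: queue=[H,C,E,D,F] q_used=1 → run H
t=16: queue=[C,E,D,F,H] q_used=0 → run C
t=17: queue=[C,E,D,F,H] q_used=1 → run C
t=18: queue=[E,D,F,H,C] q_used=0 → run E
t=19: queue=[E,D,F,H,C] q_used=1 → run E
t=20: queue=[D,F,H,C,E] q_used=0 → run D
t=21: queue=[D,F,H,C,E] q_used=1 → run D
t=22: queue=[F,H,C,E,D] q_used=0 → run F
t=23: queue=[F,H,C,E,D] q_used=1 → run F
t=24: queue=[H,C,E,D] q_used=0 → run H
t=25: queue=[C,E,D] q_used=0 → run C
t=26: queue=[C,E,D] q_used=1 → run C
t=27: queue=[E,D,C] q_used=0 → run E
t=28: queue=[E,D,C] q_used=1 → run E
t=29: queue=[D,C] q_used=0 → run D
t=30: queue=[D,C] q_used=1 → run D
t=31: queue=[C,D] q_used=0 → run C
t=32: queue=[C,D] q_used=1 → run C
t=33: queue=[D] q_used=0 → run D
t=34: queue=[D] q_used=1 → run D
t=35: (idle)
t=36: (idle)
t=37: (idle)
t=38: (idle)
t=39: (idle)
t=40: (idle)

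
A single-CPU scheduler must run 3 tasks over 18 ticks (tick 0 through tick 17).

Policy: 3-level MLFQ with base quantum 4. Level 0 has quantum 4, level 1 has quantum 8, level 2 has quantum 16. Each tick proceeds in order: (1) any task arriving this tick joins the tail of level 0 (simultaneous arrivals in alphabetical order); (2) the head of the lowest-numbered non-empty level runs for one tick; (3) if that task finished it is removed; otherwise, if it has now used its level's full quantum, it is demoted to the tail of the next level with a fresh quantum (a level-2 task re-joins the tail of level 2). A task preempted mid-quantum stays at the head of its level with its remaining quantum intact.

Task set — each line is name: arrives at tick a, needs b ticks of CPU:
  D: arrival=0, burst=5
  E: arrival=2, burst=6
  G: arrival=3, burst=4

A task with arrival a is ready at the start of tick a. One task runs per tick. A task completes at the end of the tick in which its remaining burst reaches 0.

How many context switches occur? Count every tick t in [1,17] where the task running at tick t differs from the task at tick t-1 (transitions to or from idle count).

context switches = 5

t=0: L0/L1/L2 = D/-/- → run D
t=1: L0/L1/L2 = D/-/- → run D
t=2: L0/L1/L2 = DE/-/- → run D
t=3: L0/L1/L2 = DEG/-/- → run D
t=4: L0/L1/L2 = EG/D/- → run E
t=5: L0/L1/L2 = EG/D/- → run E
t=6: L0/L1/L2 = EG/D/- → run E
t=7: L0/L1/L2 = EG/D/- → run E
t=8: L0/L1/L2 = G/DE/- → run G
t=9: L0/L1/L2 = G/DE/- → run G
t=10: L0/L1/L2 = G/DE/- → run G
t=11: L0/L1/L2 = G/DE/- → run G
t=12: L0/L1/L2 = -/DE/- → run D
t=13: L0/L1/L2 = -/E/- → run E
t=14: L0/L1/L2 = -/E/- → run E
t=15: (idle)
t=16: (idle)
t=17: (idle)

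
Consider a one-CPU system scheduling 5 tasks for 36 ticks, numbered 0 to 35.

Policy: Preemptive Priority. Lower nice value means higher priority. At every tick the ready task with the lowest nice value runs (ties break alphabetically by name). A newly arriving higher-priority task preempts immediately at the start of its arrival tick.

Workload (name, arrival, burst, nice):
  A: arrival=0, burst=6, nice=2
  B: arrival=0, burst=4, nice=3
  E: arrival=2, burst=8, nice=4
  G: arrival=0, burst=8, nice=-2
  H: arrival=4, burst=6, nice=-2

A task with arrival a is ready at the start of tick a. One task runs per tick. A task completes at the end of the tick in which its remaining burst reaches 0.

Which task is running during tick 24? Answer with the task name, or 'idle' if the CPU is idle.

t=0: ready={A,B,G} → run G
t=1: ready={A,B,G} → run G
t=2: ready={A,B,E,G} → run G
t=3: ready={A,B,E,G} → run G
t=4: ready={A,B,E,G,H} → run G
t=5: ready={A,B,E,G,H} → run G
t=6: ready={A,B,E,G,H} → run G
t=7: ready={A,B,E,G,H} → run G
t=8: ready={A,B,E,H} → run H
t=9: ready={A,B,E,H} → run H
t=10: ready={A,B,E,H} → run H
t=11: ready={A,B,E,H} → run H
t=12: ready={A,B,E,H} → run H
t=13: ready={A,B,E,H} → run H
t=14: ready={A,B,E} → run A
t=15: ready={A,B,E} → run A
t=16: ready={A,B,E} → run A
t=17: ready={A,B,E} → run A
t=18: ready={A,B,E} → run A
t=19: ready={A,B,E} → run A
t=20: ready={B,E} → run B
t=21: ready={B,E} → run B
t=22: ready={B,E} → run B
t=23: ready={B,E} → run B
t=24: ready={E} → run E
t=25: ready={E} → run E
t=26: ready={E} → run E
t=27: ready={E} → run E
t=28: ready={E} → run E
t=29: ready={E} → run E
t=30: ready={E} → run E
t=31: ready={E} → run E
t=32: (idle)
t=33: (idle)
t=34: (idle)
t=35: (idle)

running at tick 24 = E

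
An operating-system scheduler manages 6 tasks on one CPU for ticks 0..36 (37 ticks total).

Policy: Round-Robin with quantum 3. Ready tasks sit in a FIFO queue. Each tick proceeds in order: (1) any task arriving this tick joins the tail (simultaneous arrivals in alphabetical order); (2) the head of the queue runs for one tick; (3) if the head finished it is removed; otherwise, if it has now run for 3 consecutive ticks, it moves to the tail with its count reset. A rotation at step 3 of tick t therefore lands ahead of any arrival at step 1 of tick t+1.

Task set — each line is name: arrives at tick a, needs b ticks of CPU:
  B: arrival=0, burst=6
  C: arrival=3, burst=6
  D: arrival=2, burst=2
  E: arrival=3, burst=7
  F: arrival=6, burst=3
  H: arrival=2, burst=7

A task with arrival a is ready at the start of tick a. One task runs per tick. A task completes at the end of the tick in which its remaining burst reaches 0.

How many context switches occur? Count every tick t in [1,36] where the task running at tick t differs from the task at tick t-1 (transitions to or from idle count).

context switches = 12

t=0: queue=[B] q_used=0 → run B
t=1: queue=[B] q_used=1 → run B
t=2: queue=[B,D,H] q_used=2 → run B
t=3: queue=[D,H,B,C,E] q_used=0 → run D
t=4: queue=[D,H,B,C,E] q_used=1 → run D
t=5: queue=[H,B,C,E] q_used=0 → run H
t=6: queue=[H,B,C,E,F] q_used=1 → run H
t=7: queue=[H,B,C,E,F] q_used=2 → run H
t=8: queue=[B,C,E,F,H] q_used=0 → run B
t=9: queue=[B,C,E,F,H] q_used=1 → run B
t=10: queue=[B,C,E,F,H] q_used=2 → run B
t=11: queue=[C,E,F,H] q_used=0 → run C
t=12: queue=[C,E,F,H] q_used=1 → run C
t=13: queue=[C,E,F,H] q_used=2 → run C
t=14: queue=[E,F,H,C] q_used=0 → run E
t=15: queue=[E,F,H,C] q_used=1 → run E
t=16: queue=[E,F,H,C] q_used=2 → run E
t=17: queue=[F,H,C,E] q_used=0 → run F
t=18: queue=[F,H,C,E] q_used=1 → run F
t=19: queue=[F,H,C,E] q_used=2 → run F
t=20: queue=[H,C,E] q_used=0 → run H
t=21: queue=[H,C,E] q_used=1 → run H
t=22: queue=[H,C,E] q_used=2 → run H
t=23: queue=[C,E,H] q_used=0 → run C
t=24: queue=[C,E,H] q_used=1 → run C
t=25: queue=[C,E,H] q_used=2 → run C
t=26: queue=[E,H] q_used=0 → run E
t=27: queue=[E,H] q_used=1 → run E
t=28: queue=[E,H] q_used=2 → run E
t=29: queue=[H,E] q_used=0 → run H
t=30: queue=[E] q_used=0 → run E
t=31: (idle)
t=32: (idle)
t=33: (idle)
t=34: (idle)
t=35: (idle)
t=36: (idle)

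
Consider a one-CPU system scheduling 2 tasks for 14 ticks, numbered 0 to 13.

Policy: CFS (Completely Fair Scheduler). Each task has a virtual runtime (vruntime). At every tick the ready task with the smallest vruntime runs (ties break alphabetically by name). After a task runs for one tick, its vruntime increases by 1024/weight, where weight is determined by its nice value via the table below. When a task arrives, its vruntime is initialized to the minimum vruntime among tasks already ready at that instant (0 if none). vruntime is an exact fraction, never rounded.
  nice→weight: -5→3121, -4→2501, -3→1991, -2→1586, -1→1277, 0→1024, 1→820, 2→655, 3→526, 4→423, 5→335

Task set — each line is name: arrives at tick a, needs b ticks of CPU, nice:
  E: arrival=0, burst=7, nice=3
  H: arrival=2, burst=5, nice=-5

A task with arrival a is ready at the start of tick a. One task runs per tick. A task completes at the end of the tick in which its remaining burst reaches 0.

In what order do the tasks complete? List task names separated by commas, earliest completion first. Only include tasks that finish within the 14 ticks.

t=0: vr[E=0] → run E
t=1: vr[E=512/263] → run E
t=2: vr[E=1024/263 H=1024/263] → run E
t=3: vr[E=1536/263 H=1024/263] → run H
t=4: vr[E=1536/263 H=3465216/820823] → run H
t=5: vr[E=1536/263 H=3734528/820823] → run H
t=6: vr[E=1536/263 H=4003840/820823] → run H
t=7: vr[E=1536/263 H=4273152/820823] → run H
t=8: vr[E=1536/263] → run E
t=9: vr[E=2048/263] → run E
t=10: vr[E=2560/263] → run E
t=11: vr[E=3072/263] → run E
t=12: (idle)
t=13: (idle)

completion order = H, E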